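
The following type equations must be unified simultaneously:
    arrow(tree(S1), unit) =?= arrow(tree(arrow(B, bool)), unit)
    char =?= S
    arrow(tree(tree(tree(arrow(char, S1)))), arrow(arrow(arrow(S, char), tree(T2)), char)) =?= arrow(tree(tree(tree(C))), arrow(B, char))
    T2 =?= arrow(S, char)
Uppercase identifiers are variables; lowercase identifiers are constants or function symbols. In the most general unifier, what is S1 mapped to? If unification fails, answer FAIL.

Decompose arrow/2: tree(S1) =?= tree(arrow(B, bool)),  unit =?= unit.
Decompose tree/1: S1 =?= arrow(B, bool).
Bind S1 := arrow(B, bool); substituting into the one remaining equation that mentions S1 gives: arrow(tree(tree(tree(arrow(char, arrow(B, bool))))), arrow(arrow(arrow(S, char), tree(T2)), char)) =?= arrow(tree(tree(tree(C))), arrow(B, char)).
Delete trivial equation unit =?= unit.
Bind S := char; substituting into the remaining equations gives: arrow(tree(tree(tree(arrow(char, arrow(B, bool))))), arrow(arrow(arrow(char, char), tree(T2)), char)) =?= arrow(tree(tree(tree(C))), arrow(B, char)),  T2 =?= arrow(char, char).
Decompose arrow/2: tree(tree(tree(arrow(char, arrow(B, bool))))) =?= tree(tree(tree(C))),  arrow(arrow(arrow(char, char), tree(T2)), char) =?= arrow(B, char).
Decompose tree/1: tree(tree(arrow(char, arrow(B, bool)))) =?= tree(tree(C)).
Decompose tree/1: tree(arrow(char, arrow(B, bool))) =?= tree(C).
Decompose tree/1: arrow(char, arrow(B, bool)) =?= C.
Bind C := arrow(char, arrow(B, bool)); no other remaining equation mentions C.
Decompose arrow/2: arrow(arrow(char, char), tree(T2)) =?= B,  char =?= char.
Bind B := arrow(arrow(char, char), tree(T2)); no other remaining equation mentions B. Substituting into the earlier bindings gives S1 := arrow(arrow(arrow(char, char), tree(T2)), bool), C := arrow(char, arrow(arrow(arrow(char, char), tree(T2)), bool)).
Delete trivial equation char =?= char.
Bind T2 := arrow(char, char). Substituting into the earlier bindings gives S1 := arrow(arrow(arrow(char, char), tree(arrow(char, char))), bool), C := arrow(char, arrow(arrow(arrow(char, char), tree(arrow(char, char))), bool)), B := arrow(arrow(char, char), tree(arrow(char, char))).
MGU = { S1 := arrow(arrow(arrow(char, char), tree(arrow(char, char))), bool), S := char, C := arrow(char, arrow(arrow(arrow(char, char), tree(arrow(char, char))), bool)), B := arrow(arrow(char, char), tree(arrow(char, char))), T2 := arrow(char, char) }, so S1 := arrow(arrow(arrow(char, char), tree(arrow(char, char))), bool).

arrow(arrow(arrow(char, char), tree(arrow(char, char))), bool)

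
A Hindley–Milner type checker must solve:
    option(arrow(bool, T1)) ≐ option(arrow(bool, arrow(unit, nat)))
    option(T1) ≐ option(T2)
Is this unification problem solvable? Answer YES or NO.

YES

Decompose option/1: arrow(bool, T1) ≐ arrow(bool, arrow(unit, nat)).
Decompose arrow/2: bool ≐ bool,  T1 ≐ arrow(unit, nat).
Delete trivial equation bool ≐ bool.
Bind T1 := arrow(unit, nat); substituting into the remaining equation gives: option(arrow(unit, nat)) ≐ option(T2).
Decompose option/1: arrow(unit, nat) ≐ T2.
Bind T2 := arrow(unit, nat).
No equations remain and no clash or occurs-check failure arose, so a unifier exists.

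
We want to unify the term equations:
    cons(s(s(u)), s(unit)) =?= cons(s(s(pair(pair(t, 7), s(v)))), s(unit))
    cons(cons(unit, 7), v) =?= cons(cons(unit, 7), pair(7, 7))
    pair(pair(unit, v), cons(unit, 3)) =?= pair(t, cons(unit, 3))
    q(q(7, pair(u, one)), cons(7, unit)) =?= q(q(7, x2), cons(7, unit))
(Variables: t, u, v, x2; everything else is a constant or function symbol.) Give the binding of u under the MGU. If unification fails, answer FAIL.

Decompose cons/2: s(s(u)) =?= s(s(pair(pair(t, 7), s(v)))),  s(unit) =?= s(unit).
Decompose s/1: s(u) =?= s(pair(pair(t, 7), s(v))).
Decompose s/1: u =?= pair(pair(t, 7), s(v)).
Bind u := pair(pair(t, 7), s(v)); substituting into the one remaining equation that mentions u gives: q(q(7, pair(pair(pair(t, 7), s(v)), one)), cons(7, unit)) =?= q(q(7, x2), cons(7, unit)).
Delete trivial equation s(unit) =?= s(unit).
Decompose cons/2: cons(unit, 7) =?= cons(unit, 7),  v =?= pair(7, 7).
Delete trivial equation cons(unit, 7) =?= cons(unit, 7).
Bind v := pair(7, 7); substituting into the remaining equations gives: pair(pair(unit, pair(7, 7)), cons(unit, 3)) =?= pair(t, cons(unit, 3)),  q(q(7, pair(pair(pair(t, 7), s(pair(7, 7))), one)), cons(7, unit)) =?= q(q(7, x2), cons(7, unit)). Substituting into the earlier binding gives u := pair(pair(t, 7), s(pair(7, 7))).
Decompose pair/2: pair(unit, pair(7, 7)) =?= t,  cons(unit, 3) =?= cons(unit, 3).
Bind t := pair(unit, pair(7, 7)); substituting into the one remaining equation that mentions t gives: q(q(7, pair(pair(pair(pair(unit, pair(7, 7)), 7), s(pair(7, 7))), one)), cons(7, unit)) =?= q(q(7, x2), cons(7, unit)). Substituting into the earlier binding gives u := pair(pair(pair(unit, pair(7, 7)), 7), s(pair(7, 7))).
Delete trivial equation cons(unit, 3) =?= cons(unit, 3).
Decompose q/2: q(7, pair(pair(pair(pair(unit, pair(7, 7)), 7), s(pair(7, 7))), one)) =?= q(7, x2),  cons(7, unit) =?= cons(7, unit).
Decompose q/2: 7 =?= 7,  pair(pair(pair(pair(unit, pair(7, 7)), 7), s(pair(7, 7))), one) =?= x2.
Delete trivial equation 7 =?= 7.
Bind x2 := pair(pair(pair(pair(unit, pair(7, 7)), 7), s(pair(7, 7))), one); no other remaining equation mentions x2.
Delete trivial equation cons(7, unit) =?= cons(7, unit).
MGU = { u ↦ pair(pair(pair(unit, pair(7, 7)), 7), s(pair(7, 7))), v ↦ pair(7, 7), t ↦ pair(unit, pair(7, 7)), x2 ↦ pair(pair(pair(pair(unit, pair(7, 7)), 7), s(pair(7, 7))), one) }, so u ↦ pair(pair(pair(unit, pair(7, 7)), 7), s(pair(7, 7))).

pair(pair(pair(unit, pair(7, 7)), 7), s(pair(7, 7)))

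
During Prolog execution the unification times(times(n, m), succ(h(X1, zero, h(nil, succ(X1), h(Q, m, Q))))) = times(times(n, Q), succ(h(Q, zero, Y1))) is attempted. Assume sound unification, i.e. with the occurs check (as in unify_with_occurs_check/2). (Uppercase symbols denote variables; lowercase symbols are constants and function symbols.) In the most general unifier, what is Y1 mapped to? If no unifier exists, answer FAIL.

h(nil, succ(m), h(m, m, m))

Decompose times/2: times(n, m) = times(n, Q),  succ(h(X1, zero, h(nil, succ(X1), h(Q, m, Q)))) = succ(h(Q, zero, Y1)).
Decompose times/2: n = n,  m = Q.
Delete trivial equation n = n.
Bind Q := m; substituting into the remaining equation gives: succ(h(X1, zero, h(nil, succ(X1), h(m, m, m)))) = succ(h(m, zero, Y1)).
Decompose succ/1: h(X1, zero, h(nil, succ(X1), h(m, m, m))) = h(m, zero, Y1).
Decompose h/3: X1 = m,  zero = zero,  h(nil, succ(X1), h(m, m, m)) = Y1.
Bind X1 := m; substituting into the one remaining equation that mentions X1 gives: h(nil, succ(m), h(m, m, m)) = Y1.
Delete trivial equation zero = zero.
Bind Y1 := h(nil, succ(m), h(m, m, m)).
MGU = { Q = m, X1 = m, Y1 = h(nil, succ(m), h(m, m, m)) }, so Y1 = h(nil, succ(m), h(m, m, m)).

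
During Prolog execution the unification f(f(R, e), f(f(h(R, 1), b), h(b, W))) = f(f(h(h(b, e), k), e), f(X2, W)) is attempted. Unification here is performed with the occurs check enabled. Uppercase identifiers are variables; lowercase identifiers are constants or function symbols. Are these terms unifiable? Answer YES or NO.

NO

Decompose f/2: f(R, e) = f(h(h(b, e), k), e),  f(f(h(R, 1), b), h(b, W)) = f(X2, W).
Decompose f/2: R = h(h(b, e), k),  e = e.
Bind R := h(h(b, e), k); substituting into the one remaining equation that mentions R gives: f(f(h(h(h(b, e), k), 1), b), h(b, W)) = f(X2, W).
Delete trivial equation e = e.
Decompose f/2: f(h(h(h(b, e), k), 1), b) = X2,  h(b, W) = W.
Bind X2 := f(h(h(h(b, e), k), 1), b); no other remaining equation mentions X2.
Occurs check fails: W occurs in h(b, W); the equation W = h(b, W) has no finite solution.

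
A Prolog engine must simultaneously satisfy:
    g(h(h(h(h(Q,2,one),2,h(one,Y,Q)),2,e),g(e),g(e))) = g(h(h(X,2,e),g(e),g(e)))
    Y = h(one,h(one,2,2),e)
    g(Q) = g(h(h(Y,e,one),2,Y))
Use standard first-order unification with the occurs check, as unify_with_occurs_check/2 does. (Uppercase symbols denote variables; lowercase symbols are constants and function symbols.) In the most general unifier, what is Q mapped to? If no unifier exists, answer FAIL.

h(h(h(one,h(one,2,2),e),e,one),2,h(one,h(one,2,2),e))

Decompose g/1: h(h(h(h(Q,2,one),2,h(one,Y,Q)),2,e),g(e),g(e)) = h(h(X,2,e),g(e),g(e)).
Decompose h/3: h(h(h(Q,2,one),2,h(one,Y,Q)),2,e) = h(X,2,e),  g(e) = g(e),  g(e) = g(e).
Decompose h/3: h(h(Q,2,one),2,h(one,Y,Q)) = X,  2 = 2,  e = e.
Bind X := h(h(Q,2,one),2,h(one,Y,Q)); no other remaining equation mentions X.
Delete trivial equation 2 = 2.
Delete trivial equation e = e.
Delete trivial equation g(e) = g(e).
Delete trivial equation g(e) = g(e).
Bind Y := h(one,h(one,2,2),e); substituting into the remaining equation gives: g(Q) = g(h(h(h(one,h(one,2,2),e),e,one),2,h(one,h(one,2,2),e))). Substituting into the earlier binding gives X := h(h(Q,2,one),2,h(one,h(one,h(one,2,2),e),Q)).
Decompose g/1: Q = h(h(h(one,h(one,2,2),e),e,one),2,h(one,h(one,2,2),e)).
Bind Q := h(h(h(one,h(one,2,2),e),e,one),2,h(one,h(one,2,2),e)). Substituting into the earlier binding gives X := h(h(h(h(h(one,h(one,2,2),e),e,one),2,h(one,h(one,2,2),e)),2,one),2,h(one,h(one,h(one,2,2),e),h(h(h(one,h(one,2,2),e),e,one),2,h(one,h(one,2,2),e)))).
MGU = { X = h(h(h(h(h(one,h(one,2,2),e),e,one),2,h(one,h(one,2,2),e)),2,one),2,h(one,h(one,h(one,2,2),e),h(h(h(one,h(one,2,2),e),e,one),2,h(one,h(one,2,2),e)))), Y = h(one,h(one,2,2),e), Q = h(h(h(one,h(one,2,2),e),e,one),2,h(one,h(one,2,2),e)) }, so Q = h(h(h(one,h(one,2,2),e),e,one),2,h(one,h(one,2,2),e)).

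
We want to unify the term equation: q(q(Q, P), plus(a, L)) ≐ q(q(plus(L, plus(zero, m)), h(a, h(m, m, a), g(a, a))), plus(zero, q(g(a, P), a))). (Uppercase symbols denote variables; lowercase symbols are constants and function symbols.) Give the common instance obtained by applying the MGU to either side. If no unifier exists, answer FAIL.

FAIL

Decompose q/2: q(Q, P) ≐ q(plus(L, plus(zero, m)), h(a, h(m, m, a), g(a, a))),  plus(a, L) ≐ plus(zero, q(g(a, P), a)).
Decompose q/2: Q ≐ plus(L, plus(zero, m)),  P ≐ h(a, h(m, m, a), g(a, a)).
Bind Q := plus(L, plus(zero, m)); no other remaining equation mentions Q.
Bind P := h(a, h(m, m, a), g(a, a)); substituting into the remaining equation gives: plus(a, L) ≐ plus(zero, q(g(a, h(a, h(m, m, a), g(a, a))), a)).
Decompose plus/2: a ≐ zero,  L ≐ q(g(a, h(a, h(m, m, a), g(a, a))), a).
Clash: constants a and zero differ; no unifier exists.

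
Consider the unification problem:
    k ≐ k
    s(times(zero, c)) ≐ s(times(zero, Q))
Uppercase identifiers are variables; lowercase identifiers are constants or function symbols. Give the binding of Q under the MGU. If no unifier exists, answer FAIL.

c

Delete trivial equation k ≐ k.
Decompose s/1: times(zero, c) ≐ times(zero, Q).
Decompose times/2: zero ≐ zero,  c ≐ Q.
Delete trivial equation zero ≐ zero.
Bind Q := c.
MGU = { Q ↦ c }, so Q ↦ c.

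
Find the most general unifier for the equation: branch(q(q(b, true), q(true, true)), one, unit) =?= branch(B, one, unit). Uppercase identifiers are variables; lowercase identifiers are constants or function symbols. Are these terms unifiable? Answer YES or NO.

Decompose branch/3: q(q(b, true), q(true, true)) =?= B,  one =?= one,  unit =?= unit.
Bind B := q(q(b, true), q(true, true)); no other remaining equation mentions B.
Delete trivial equation one =?= one.
Delete trivial equation unit =?= unit.
No equations remain and no clash or occurs-check failure arose, so a unifier exists.

YES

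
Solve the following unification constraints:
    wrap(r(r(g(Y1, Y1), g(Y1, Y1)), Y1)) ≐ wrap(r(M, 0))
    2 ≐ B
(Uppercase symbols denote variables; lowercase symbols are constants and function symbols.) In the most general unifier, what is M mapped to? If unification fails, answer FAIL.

r(g(0, 0), g(0, 0))

Decompose wrap/1: r(r(g(Y1, Y1), g(Y1, Y1)), Y1) ≐ r(M, 0).
Decompose r/2: r(g(Y1, Y1), g(Y1, Y1)) ≐ M,  Y1 ≐ 0.
Bind M := r(g(Y1, Y1), g(Y1, Y1)); no other remaining equation mentions M.
Bind Y1 := 0; no other remaining equation mentions Y1. Substituting into the earlier binding gives M := r(g(0, 0), g(0, 0)).
Bind B := 2.
MGU = { M := r(g(0, 0), g(0, 0)), Y1 := 0, B := 2 }, so M := r(g(0, 0), g(0, 0)).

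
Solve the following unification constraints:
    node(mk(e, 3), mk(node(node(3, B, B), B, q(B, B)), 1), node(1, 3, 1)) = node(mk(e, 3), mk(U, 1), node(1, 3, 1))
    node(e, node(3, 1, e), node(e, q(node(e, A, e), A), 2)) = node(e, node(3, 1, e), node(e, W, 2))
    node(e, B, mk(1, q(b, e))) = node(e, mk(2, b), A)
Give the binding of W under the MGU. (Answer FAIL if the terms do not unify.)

q(node(e, mk(1, q(b, e)), e), mk(1, q(b, e)))

Decompose node/3: mk(e, 3) = mk(e, 3),  mk(node(node(3, B, B), B, q(B, B)), 1) = mk(U, 1),  node(1, 3, 1) = node(1, 3, 1).
Delete trivial equation mk(e, 3) = mk(e, 3).
Decompose mk/2: node(node(3, B, B), B, q(B, B)) = U,  1 = 1.
Bind U := node(node(3, B, B), B, q(B, B)); no other remaining equation mentions U.
Delete trivial equation 1 = 1.
Delete trivial equation node(1, 3, 1) = node(1, 3, 1).
Decompose node/3: e = e,  node(3, 1, e) = node(3, 1, e),  node(e, q(node(e, A, e), A), 2) = node(e, W, 2).
Delete trivial equation e = e.
Delete trivial equation node(3, 1, e) = node(3, 1, e).
Decompose node/3: e = e,  q(node(e, A, e), A) = W,  2 = 2.
Delete trivial equation e = e.
Bind W := q(node(e, A, e), A); no other remaining equation mentions W.
Delete trivial equation 2 = 2.
Decompose node/3: e = e,  B = mk(2, b),  mk(1, q(b, e)) = A.
Delete trivial equation e = e.
Bind B := mk(2, b); no other remaining equation mentions B. Substituting into the earlier binding gives U := node(node(3, mk(2, b), mk(2, b)), mk(2, b), q(mk(2, b), mk(2, b))).
Bind A := mk(1, q(b, e)). Substituting into the earlier binding gives W := q(node(e, mk(1, q(b, e)), e), mk(1, q(b, e))).
MGU = { U := node(node(3, mk(2, b), mk(2, b)), mk(2, b), q(mk(2, b), mk(2, b))), W := q(node(e, mk(1, q(b, e)), e), mk(1, q(b, e))), B := mk(2, b), A := mk(1, q(b, e)) }, so W := q(node(e, mk(1, q(b, e)), e), mk(1, q(b, e))).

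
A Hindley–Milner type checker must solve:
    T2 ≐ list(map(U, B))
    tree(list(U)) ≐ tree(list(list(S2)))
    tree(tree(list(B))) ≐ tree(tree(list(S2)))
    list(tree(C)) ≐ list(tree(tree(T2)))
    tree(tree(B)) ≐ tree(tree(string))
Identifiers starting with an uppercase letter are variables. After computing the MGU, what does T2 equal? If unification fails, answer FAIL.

list(map(list(string), string))

Bind T2 := list(map(U, B)); substituting into the one remaining equation that mentions T2 gives: list(tree(C)) ≐ list(tree(tree(list(map(U, B))))).
Decompose tree/1: list(U) ≐ list(list(S2)).
Decompose list/1: U ≐ list(S2).
Bind U := list(S2); substituting into the one remaining equation that mentions U gives: list(tree(C)) ≐ list(tree(tree(list(map(list(S2), B))))). Substituting into the earlier binding gives T2 := list(map(list(S2), B)).
Decompose tree/1: tree(list(B)) ≐ tree(list(S2)).
Decompose tree/1: list(B) ≐ list(S2).
Decompose list/1: B ≐ S2.
Bind B := S2; substituting into the remaining equations gives: list(tree(C)) ≐ list(tree(tree(list(map(list(S2), S2))))),  tree(tree(S2)) ≐ tree(tree(string)). Substituting into the earlier binding gives T2 := list(map(list(S2), S2)).
Decompose list/1: tree(C) ≐ tree(tree(list(map(list(S2), S2)))).
Decompose tree/1: C ≐ tree(list(map(list(S2), S2))).
Bind C := tree(list(map(list(S2), S2))); no other remaining equation mentions C.
Decompose tree/1: tree(S2) ≐ tree(string).
Decompose tree/1: S2 ≐ string.
Bind S2 := string. Substituting into the earlier bindings gives T2 := list(map(list(string), string)), U := list(string), B := string, C := tree(list(map(list(string), string))).
MGU = { T2 := list(map(list(string), string)), U := list(string), B := string, C := tree(list(map(list(string), string))), S2 := string }, so T2 := list(map(list(string), string)).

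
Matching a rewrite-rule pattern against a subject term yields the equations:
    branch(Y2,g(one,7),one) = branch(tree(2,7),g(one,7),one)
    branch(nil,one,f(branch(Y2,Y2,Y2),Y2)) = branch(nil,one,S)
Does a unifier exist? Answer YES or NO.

YES

Decompose branch/3: Y2 = tree(2,7),  g(one,7) = g(one,7),  one = one.
Bind Y2 := tree(2,7); substituting into the one remaining equation that mentions Y2 gives: branch(nil,one,f(branch(tree(2,7),tree(2,7),tree(2,7)),tree(2,7))) = branch(nil,one,S).
Delete trivial equation g(one,7) = g(one,7).
Delete trivial equation one = one.
Decompose branch/3: nil = nil,  one = one,  f(branch(tree(2,7),tree(2,7),tree(2,7)),tree(2,7)) = S.
Delete trivial equation nil = nil.
Delete trivial equation one = one.
Bind S := f(branch(tree(2,7),tree(2,7),tree(2,7)),tree(2,7)).
No equations remain and no clash or occurs-check failure arose, so a unifier exists.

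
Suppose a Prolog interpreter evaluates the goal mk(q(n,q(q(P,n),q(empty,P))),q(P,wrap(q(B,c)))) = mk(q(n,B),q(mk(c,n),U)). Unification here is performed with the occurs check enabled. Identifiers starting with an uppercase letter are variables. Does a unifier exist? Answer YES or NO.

Decompose mk/2: q(n,q(q(P,n),q(empty,P))) = q(n,B),  q(P,wrap(q(B,c))) = q(mk(c,n),U).
Decompose q/2: n = n,  q(q(P,n),q(empty,P)) = B.
Delete trivial equation n = n.
Bind B := q(q(P,n),q(empty,P)); substituting into the remaining equation gives: q(P,wrap(q(q(q(P,n),q(empty,P)),c))) = q(mk(c,n),U).
Decompose q/2: P = mk(c,n),  wrap(q(q(q(P,n),q(empty,P)),c)) = U.
Bind P := mk(c,n); substituting into the remaining equation gives: wrap(q(q(q(mk(c,n),n),q(empty,mk(c,n))),c)) = U. Substituting into the earlier binding gives B := q(q(mk(c,n),n),q(empty,mk(c,n))).
Bind U := wrap(q(q(q(mk(c,n),n),q(empty,mk(c,n))),c)).
No equations remain and no clash or occurs-check failure arose, so a unifier exists.

YES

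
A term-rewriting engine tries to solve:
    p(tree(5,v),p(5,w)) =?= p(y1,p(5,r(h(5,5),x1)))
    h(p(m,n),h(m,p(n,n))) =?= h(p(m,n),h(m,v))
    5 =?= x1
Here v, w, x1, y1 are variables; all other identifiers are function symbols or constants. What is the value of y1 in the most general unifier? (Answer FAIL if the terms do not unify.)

tree(5,p(n,n))

Decompose p/2: tree(5,v) =?= y1,  p(5,w) =?= p(5,r(h(5,5),x1)).
Bind y1 := tree(5,v); no other remaining equation mentions y1.
Decompose p/2: 5 =?= 5,  w =?= r(h(5,5),x1).
Delete trivial equation 5 =?= 5.
Bind w := r(h(5,5),x1); no other remaining equation mentions w.
Decompose h/2: p(m,n) =?= p(m,n),  h(m,p(n,n)) =?= h(m,v).
Delete trivial equation p(m,n) =?= p(m,n).
Decompose h/2: m =?= m,  p(n,n) =?= v.
Delete trivial equation m =?= m.
Bind v := p(n,n); no other remaining equation mentions v. Substituting into the earlier binding gives y1 := tree(5,p(n,n)).
Bind x1 := 5. Substituting into the earlier binding gives w := r(h(5,5),5).
MGU = { y1 ↦ tree(5,p(n,n)), w ↦ r(h(5,5),5), v ↦ p(n,n), x1 ↦ 5 }, so y1 ↦ tree(5,p(n,n)).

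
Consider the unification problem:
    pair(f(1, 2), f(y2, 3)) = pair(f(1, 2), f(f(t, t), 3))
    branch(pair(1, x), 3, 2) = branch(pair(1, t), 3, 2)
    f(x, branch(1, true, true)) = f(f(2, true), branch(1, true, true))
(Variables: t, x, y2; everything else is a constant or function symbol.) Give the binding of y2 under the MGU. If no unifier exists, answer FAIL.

Decompose pair/2: f(1, 2) = f(1, 2),  f(y2, 3) = f(f(t, t), 3).
Delete trivial equation f(1, 2) = f(1, 2).
Decompose f/2: y2 = f(t, t),  3 = 3.
Bind y2 := f(t, t); no other remaining equation mentions y2.
Delete trivial equation 3 = 3.
Decompose branch/3: pair(1, x) = pair(1, t),  3 = 3,  2 = 2.
Decompose pair/2: 1 = 1,  x = t.
Delete trivial equation 1 = 1.
Bind x := t; substituting into the one remaining equation that mentions x gives: f(t, branch(1, true, true)) = f(f(2, true), branch(1, true, true)).
Delete trivial equation 3 = 3.
Delete trivial equation 2 = 2.
Decompose f/2: t = f(2, true),  branch(1, true, true) = branch(1, true, true).
Bind t := f(2, true); no other remaining equation mentions t. Substituting into the earlier bindings gives y2 := f(f(2, true), f(2, true)), x := f(2, true).
Delete trivial equation branch(1, true, true) = branch(1, true, true).
MGU = { y2 := f(f(2, true), f(2, true)), x := f(2, true), t := f(2, true) }, so y2 := f(f(2, true), f(2, true)).

f(f(2, true), f(2, true))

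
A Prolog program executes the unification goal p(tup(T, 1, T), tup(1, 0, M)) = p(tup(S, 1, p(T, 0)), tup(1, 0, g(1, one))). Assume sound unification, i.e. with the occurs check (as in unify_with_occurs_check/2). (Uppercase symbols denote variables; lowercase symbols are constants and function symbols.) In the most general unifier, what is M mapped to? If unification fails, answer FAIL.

Decompose p/2: tup(T, 1, T) = tup(S, 1, p(T, 0)),  tup(1, 0, M) = tup(1, 0, g(1, one)).
Decompose tup/3: T = S,  1 = 1,  T = p(T, 0).
Bind T := S; substituting into the one remaining equation that mentions T gives: S = p(S, 0).
Delete trivial equation 1 = 1.
Occurs check fails: S occurs in p(S, 0); the equation S = p(S, 0) has no finite solution.

FAIL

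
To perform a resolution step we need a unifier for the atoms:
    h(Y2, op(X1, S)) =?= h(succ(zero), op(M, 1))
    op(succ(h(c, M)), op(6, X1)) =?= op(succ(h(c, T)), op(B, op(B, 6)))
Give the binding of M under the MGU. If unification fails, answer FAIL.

op(6, 6)

Decompose h/2: Y2 =?= succ(zero),  op(X1, S) =?= op(M, 1).
Bind Y2 := succ(zero); no other remaining equation mentions Y2.
Decompose op/2: X1 =?= M,  S =?= 1.
Bind X1 := M; substituting into the one remaining equation that mentions X1 gives: op(succ(h(c, M)), op(6, M)) =?= op(succ(h(c, T)), op(B, op(B, 6))).
Bind S := 1; no other remaining equation mentions S.
Decompose op/2: succ(h(c, M)) =?= succ(h(c, T)),  op(6, M) =?= op(B, op(B, 6)).
Decompose succ/1: h(c, M) =?= h(c, T).
Decompose h/2: c =?= c,  M =?= T.
Delete trivial equation c =?= c.
Bind M := T; substituting into the remaining equation gives: op(6, T) =?= op(B, op(B, 6)). Substituting into the earlier binding gives X1 := T.
Decompose op/2: 6 =?= B,  T =?= op(B, 6).
Bind B := 6; substituting into the remaining equation gives: T =?= op(6, 6).
Bind T := op(6, 6). Substituting into the earlier bindings gives X1 := op(6, 6), M := op(6, 6).
MGU = { Y2 := succ(zero), X1 := op(6, 6), S := 1, M := op(6, 6), B := 6, T := op(6, 6) }, so M := op(6, 6).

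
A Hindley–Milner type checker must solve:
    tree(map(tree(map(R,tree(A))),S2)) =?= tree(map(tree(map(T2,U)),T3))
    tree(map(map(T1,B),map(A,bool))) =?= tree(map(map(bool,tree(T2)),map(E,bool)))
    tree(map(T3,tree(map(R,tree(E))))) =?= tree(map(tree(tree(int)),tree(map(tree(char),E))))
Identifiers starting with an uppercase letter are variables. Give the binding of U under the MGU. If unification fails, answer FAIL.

FAIL

Decompose tree/1: map(tree(map(R,tree(A))),S2) =?= map(tree(map(T2,U)),T3).
Decompose map/2: tree(map(R,tree(A))) =?= tree(map(T2,U)),  S2 =?= T3.
Decompose tree/1: map(R,tree(A)) =?= map(T2,U).
Decompose map/2: R =?= T2,  tree(A) =?= U.
Bind R := T2; substituting into the one remaining equation that mentions R gives: tree(map(T3,tree(map(T2,tree(E))))) =?= tree(map(tree(tree(int)),tree(map(tree(char),E)))).
Bind U := tree(A); no other remaining equation mentions U.
Bind S2 := T3; no other remaining equation mentions S2.
Decompose tree/1: map(map(T1,B),map(A,bool)) =?= map(map(bool,tree(T2)),map(E,bool)).
Decompose map/2: map(T1,B) =?= map(bool,tree(T2)),  map(A,bool) =?= map(E,bool).
Decompose map/2: T1 =?= bool,  B =?= tree(T2).
Bind T1 := bool; no other remaining equation mentions T1.
Bind B := tree(T2); no other remaining equation mentions B.
Decompose map/2: A =?= E,  bool =?= bool.
Bind A := E; no other remaining equation mentions A. Substituting into the earlier binding gives U := tree(E).
Delete trivial equation bool =?= bool.
Decompose tree/1: map(T3,tree(map(T2,tree(E)))) =?= map(tree(tree(int)),tree(map(tree(char),E))).
Decompose map/2: T3 =?= tree(tree(int)),  tree(map(T2,tree(E))) =?= tree(map(tree(char),E)).
Bind T3 := tree(tree(int)); no other remaining equation mentions T3. Substituting into the earlier binding gives S2 := tree(tree(int)).
Decompose tree/1: map(T2,tree(E)) =?= map(tree(char),E).
Decompose map/2: T2 =?= tree(char),  tree(E) =?= E.
Bind T2 := tree(char); no other remaining equation mentions T2. Substituting into the earlier bindings gives R := tree(char), B := tree(tree(char)).
Occurs check fails: E occurs in tree(E); the equation E =?= tree(E) has no finite solution.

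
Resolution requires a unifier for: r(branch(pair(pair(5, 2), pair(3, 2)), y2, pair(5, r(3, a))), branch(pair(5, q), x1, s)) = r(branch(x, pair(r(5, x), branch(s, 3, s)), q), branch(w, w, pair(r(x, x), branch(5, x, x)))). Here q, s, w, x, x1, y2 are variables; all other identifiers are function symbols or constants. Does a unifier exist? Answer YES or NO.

YES

Decompose r/2: branch(pair(pair(5, 2), pair(3, 2)), y2, pair(5, r(3, a))) = branch(x, pair(r(5, x), branch(s, 3, s)), q),  branch(pair(5, q), x1, s) = branch(w, w, pair(r(x, x), branch(5, x, x))).
Decompose branch/3: pair(pair(5, 2), pair(3, 2)) = x,  y2 = pair(r(5, x), branch(s, 3, s)),  pair(5, r(3, a)) = q.
Bind x := pair(pair(5, 2), pair(3, 2)); substituting into the 2 remaining equations that mention x gives: y2 = pair(r(5, pair(pair(5, 2), pair(3, 2))), branch(s, 3, s)),  branch(pair(5, q), x1, s) = branch(w, w, pair(r(pair(pair(5, 2), pair(3, 2)), pair(pair(5, 2), pair(3, 2))), branch(5, pair(pair(5, 2), pair(3, 2)), pair(pair(5, 2), pair(3, 2))))).
Bind y2 := pair(r(5, pair(pair(5, 2), pair(3, 2))), branch(s, 3, s)); no other remaining equation mentions y2.
Bind q := pair(5, r(3, a)); substituting into the remaining equation gives: branch(pair(5, pair(5, r(3, a))), x1, s) = branch(w, w, pair(r(pair(pair(5, 2), pair(3, 2)), pair(pair(5, 2), pair(3, 2))), branch(5, pair(pair(5, 2), pair(3, 2)), pair(pair(5, 2), pair(3, 2))))).
Decompose branch/3: pair(5, pair(5, r(3, a))) = w,  x1 = w,  s = pair(r(pair(pair(5, 2), pair(3, 2)), pair(pair(5, 2), pair(3, 2))), branch(5, pair(pair(5, 2), pair(3, 2)), pair(pair(5, 2), pair(3, 2)))).
Bind w := pair(5, pair(5, r(3, a))); substituting into the one remaining equation that mentions w gives: x1 = pair(5, pair(5, r(3, a))).
Bind x1 := pair(5, pair(5, r(3, a))); no other remaining equation mentions x1.
Bind s := pair(r(pair(pair(5, 2), pair(3, 2)), pair(pair(5, 2), pair(3, 2))), branch(5, pair(pair(5, 2), pair(3, 2)), pair(pair(5, 2), pair(3, 2)))). Substituting into the earlier binding gives y2 := pair(r(5, pair(pair(5, 2), pair(3, 2))), branch(pair(r(pair(pair(5, 2), pair(3, 2)), pair(pair(5, 2), pair(3, 2))), branch(5, pair(pair(5, 2), pair(3, 2)), pair(pair(5, 2), pair(3, 2)))), 3, pair(r(pair(pair(5, 2), pair(3, 2)), pair(pair(5, 2), pair(3, 2))), branch(5, pair(pair(5, 2), pair(3, 2)), pair(pair(5, 2), pair(3, 2)))))).
No equations remain and no clash or occurs-check failure arose, so a unifier exists.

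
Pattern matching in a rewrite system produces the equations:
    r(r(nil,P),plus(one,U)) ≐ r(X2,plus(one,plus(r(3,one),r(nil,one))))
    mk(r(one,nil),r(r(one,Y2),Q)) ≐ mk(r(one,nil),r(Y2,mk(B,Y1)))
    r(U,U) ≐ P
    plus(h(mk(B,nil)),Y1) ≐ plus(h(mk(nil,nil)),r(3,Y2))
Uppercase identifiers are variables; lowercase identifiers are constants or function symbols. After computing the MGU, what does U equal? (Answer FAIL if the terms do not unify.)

FAIL

Decompose r/2: r(nil,P) ≐ X2,  plus(one,U) ≐ plus(one,plus(r(3,one),r(nil,one))).
Bind X2 := r(nil,P); no other remaining equation mentions X2.
Decompose plus/2: one ≐ one,  U ≐ plus(r(3,one),r(nil,one)).
Delete trivial equation one ≐ one.
Bind U := plus(r(3,one),r(nil,one)); substituting into the one remaining equation that mentions U gives: r(plus(r(3,one),r(nil,one)),plus(r(3,one),r(nil,one))) ≐ P.
Decompose mk/2: r(one,nil) ≐ r(one,nil),  r(r(one,Y2),Q) ≐ r(Y2,mk(B,Y1)).
Delete trivial equation r(one,nil) ≐ r(one,nil).
Decompose r/2: r(one,Y2) ≐ Y2,  Q ≐ mk(B,Y1).
Occurs check fails: Y2 occurs in r(one,Y2); the equation Y2 ≐ r(one,Y2) has no finite solution.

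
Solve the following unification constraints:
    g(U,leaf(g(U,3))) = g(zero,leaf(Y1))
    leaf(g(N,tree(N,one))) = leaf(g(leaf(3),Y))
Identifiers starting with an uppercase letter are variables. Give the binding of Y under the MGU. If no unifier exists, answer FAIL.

tree(leaf(3),one)

Decompose g/2: U = zero,  leaf(g(U,3)) = leaf(Y1).
Bind U := zero; substituting into the one remaining equation that mentions U gives: leaf(g(zero,3)) = leaf(Y1).
Decompose leaf/1: g(zero,3) = Y1.
Bind Y1 := g(zero,3); no other remaining equation mentions Y1.
Decompose leaf/1: g(N,tree(N,one)) = g(leaf(3),Y).
Decompose g/2: N = leaf(3),  tree(N,one) = Y.
Bind N := leaf(3); substituting into the remaining equation gives: tree(leaf(3),one) = Y.
Bind Y := tree(leaf(3),one).
MGU = { U -> zero, Y1 -> g(zero,3), N -> leaf(3), Y -> tree(leaf(3),one) }, so Y -> tree(leaf(3),one).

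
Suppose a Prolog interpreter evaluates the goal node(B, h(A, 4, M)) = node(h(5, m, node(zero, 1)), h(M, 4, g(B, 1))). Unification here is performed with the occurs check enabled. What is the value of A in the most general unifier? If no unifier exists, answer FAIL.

Decompose node/2: B = h(5, m, node(zero, 1)),  h(A, 4, M) = h(M, 4, g(B, 1)).
Bind B := h(5, m, node(zero, 1)); substituting into the remaining equation gives: h(A, 4, M) = h(M, 4, g(h(5, m, node(zero, 1)), 1)).
Decompose h/3: A = M,  4 = 4,  M = g(h(5, m, node(zero, 1)), 1).
Bind A := M; no other remaining equation mentions A.
Delete trivial equation 4 = 4.
Bind M := g(h(5, m, node(zero, 1)), 1). Substituting into the earlier binding gives A := g(h(5, m, node(zero, 1)), 1).
MGU = { B -> h(5, m, node(zero, 1)), A -> g(h(5, m, node(zero, 1)), 1), M -> g(h(5, m, node(zero, 1)), 1) }, so A -> g(h(5, m, node(zero, 1)), 1).

g(h(5, m, node(zero, 1)), 1)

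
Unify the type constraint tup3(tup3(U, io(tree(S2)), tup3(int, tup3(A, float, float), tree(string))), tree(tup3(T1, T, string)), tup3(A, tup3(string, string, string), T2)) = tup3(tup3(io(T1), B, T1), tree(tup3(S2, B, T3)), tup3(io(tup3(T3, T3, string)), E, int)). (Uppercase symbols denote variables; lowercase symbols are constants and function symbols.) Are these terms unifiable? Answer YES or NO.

Decompose tup3/3: tup3(U, io(tree(S2)), tup3(int, tup3(A, float, float), tree(string))) = tup3(io(T1), B, T1),  tree(tup3(T1, T, string)) = tree(tup3(S2, B, T3)),  tup3(A, tup3(string, string, string), T2) = tup3(io(tup3(T3, T3, string)), E, int).
Decompose tup3/3: U = io(T1),  io(tree(S2)) = B,  tup3(int, tup3(A, float, float), tree(string)) = T1.
Bind U := io(T1); no other remaining equation mentions U.
Bind B := io(tree(S2)); substituting into the one remaining equation that mentions B gives: tree(tup3(T1, T, string)) = tree(tup3(S2, io(tree(S2)), T3)).
Bind T1 := tup3(int, tup3(A, float, float), tree(string)); substituting into the one remaining equation that mentions T1 gives: tree(tup3(tup3(int, tup3(A, float, float), tree(string)), T, string)) = tree(tup3(S2, io(tree(S2)), T3)). Substituting into the earlier binding gives U := io(tup3(int, tup3(A, float, float), tree(string))).
Decompose tree/1: tup3(tup3(int, tup3(A, float, float), tree(string)), T, string) = tup3(S2, io(tree(S2)), T3).
Decompose tup3/3: tup3(int, tup3(A, float, float), tree(string)) = S2,  T = io(tree(S2)),  string = T3.
Bind S2 := tup3(int, tup3(A, float, float), tree(string)); substituting into the one remaining equation that mentions S2 gives: T = io(tree(tup3(int, tup3(A, float, float), tree(string)))). Substituting into the earlier binding gives B := io(tree(tup3(int, tup3(A, float, float), tree(string)))).
Bind T := io(tree(tup3(int, tup3(A, float, float), tree(string)))); no other remaining equation mentions T.
Bind T3 := string; substituting into the remaining equation gives: tup3(A, tup3(string, string, string), T2) = tup3(io(tup3(string, string, string)), E, int).
Decompose tup3/3: A = io(tup3(string, string, string)),  tup3(string, string, string) = E,  T2 = int.
Bind A := io(tup3(string, string, string)); no other remaining equation mentions A. Substituting into the earlier bindings gives U := io(tup3(int, tup3(io(tup3(string, string, string)), float, float), tree(string))), B := io(tree(tup3(int, tup3(io(tup3(string, string, string)), float, float), tree(string)))), T1 := tup3(int, tup3(io(tup3(string, string, string)), float, float), tree(string)), S2 := tup3(int, tup3(io(tup3(string, string, string)), float, float), tree(string)), T := io(tree(tup3(int, tup3(io(tup3(string, string, string)), float, float), tree(string)))).
Bind E := tup3(string, string, string); no other remaining equation mentions E.
Bind T2 := int.
No equations remain and no clash or occurs-check failure arose, so a unifier exists.

YES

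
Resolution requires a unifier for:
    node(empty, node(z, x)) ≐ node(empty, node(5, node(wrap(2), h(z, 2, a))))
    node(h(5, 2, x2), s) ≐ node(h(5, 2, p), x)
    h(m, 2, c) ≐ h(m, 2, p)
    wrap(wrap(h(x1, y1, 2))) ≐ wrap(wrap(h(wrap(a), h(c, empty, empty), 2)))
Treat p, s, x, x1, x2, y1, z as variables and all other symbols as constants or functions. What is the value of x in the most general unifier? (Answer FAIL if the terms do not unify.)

node(wrap(2), h(5, 2, a))

Decompose node/2: empty ≐ empty,  node(z, x) ≐ node(5, node(wrap(2), h(z, 2, a))).
Delete trivial equation empty ≐ empty.
Decompose node/2: z ≐ 5,  x ≐ node(wrap(2), h(z, 2, a)).
Bind z := 5; substituting into the one remaining equation that mentions z gives: x ≐ node(wrap(2), h(5, 2, a)).
Bind x := node(wrap(2), h(5, 2, a)); substituting into the one remaining equation that mentions x gives: node(h(5, 2, x2), s) ≐ node(h(5, 2, p), node(wrap(2), h(5, 2, a))).
Decompose node/2: h(5, 2, x2) ≐ h(5, 2, p),  s ≐ node(wrap(2), h(5, 2, a)).
Decompose h/3: 5 ≐ 5,  2 ≐ 2,  x2 ≐ p.
Delete trivial equation 5 ≐ 5.
Delete trivial equation 2 ≐ 2.
Bind x2 := p; no other remaining equation mentions x2.
Bind s := node(wrap(2), h(5, 2, a)); no other remaining equation mentions s.
Decompose h/3: m ≐ m,  2 ≐ 2,  c ≐ p.
Delete trivial equation m ≐ m.
Delete trivial equation 2 ≐ 2.
Bind p := c; no other remaining equation mentions p. Substituting into the earlier binding gives x2 := c.
Decompose wrap/1: wrap(h(x1, y1, 2)) ≐ wrap(h(wrap(a), h(c, empty, empty), 2)).
Decompose wrap/1: h(x1, y1, 2) ≐ h(wrap(a), h(c, empty, empty), 2).
Decompose h/3: x1 ≐ wrap(a),  y1 ≐ h(c, empty, empty),  2 ≐ 2.
Bind x1 := wrap(a); no other remaining equation mentions x1.
Bind y1 := h(c, empty, empty); no other remaining equation mentions y1.
Delete trivial equation 2 ≐ 2.
MGU = { z ↦ 5, x ↦ node(wrap(2), h(5, 2, a)), x2 ↦ c, s ↦ node(wrap(2), h(5, 2, a)), p ↦ c, x1 ↦ wrap(a), y1 ↦ h(c, empty, empty) }, so x ↦ node(wrap(2), h(5, 2, a)).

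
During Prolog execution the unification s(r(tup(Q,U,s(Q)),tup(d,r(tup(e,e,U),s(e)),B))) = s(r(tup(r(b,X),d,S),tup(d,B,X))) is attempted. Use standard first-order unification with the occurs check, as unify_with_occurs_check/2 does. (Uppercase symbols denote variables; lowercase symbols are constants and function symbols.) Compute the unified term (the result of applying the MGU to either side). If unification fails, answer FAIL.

Decompose s/1: r(tup(Q,U,s(Q)),tup(d,r(tup(e,e,U),s(e)),B)) = r(tup(r(b,X),d,S),tup(d,B,X)).
Decompose r/2: tup(Q,U,s(Q)) = tup(r(b,X),d,S),  tup(d,r(tup(e,e,U),s(e)),B) = tup(d,B,X).
Decompose tup/3: Q = r(b,X),  U = d,  s(Q) = S.
Bind Q := r(b,X); substituting into the one remaining equation that mentions Q gives: s(r(b,X)) = S.
Bind U := d; substituting into the one remaining equation that mentions U gives: tup(d,r(tup(e,e,d),s(e)),B) = tup(d,B,X).
Bind S := s(r(b,X)); no other remaining equation mentions S.
Decompose tup/3: d = d,  r(tup(e,e,d),s(e)) = B,  B = X.
Delete trivial equation d = d.
Bind B := r(tup(e,e,d),s(e)); substituting into the remaining equation gives: r(tup(e,e,d),s(e)) = X.
Bind X := r(tup(e,e,d),s(e)). Substituting into the earlier bindings gives Q := r(b,r(tup(e,e,d),s(e))), S := s(r(b,r(tup(e,e,d),s(e)))).
Applying the MGU to either side gives s(r(tup(r(b,r(tup(e,e,d),s(e))),d,s(r(b,r(tup(e,e,d),s(e))))),tup(d,r(tup(e,e,d),s(e)),r(tup(e,e,d),s(e))))).

s(r(tup(r(b,r(tup(e,e,d),s(e))),d,s(r(b,r(tup(e,e,d),s(e))))),tup(d,r(tup(e,e,d),s(e)),r(tup(e,e,d),s(e)))))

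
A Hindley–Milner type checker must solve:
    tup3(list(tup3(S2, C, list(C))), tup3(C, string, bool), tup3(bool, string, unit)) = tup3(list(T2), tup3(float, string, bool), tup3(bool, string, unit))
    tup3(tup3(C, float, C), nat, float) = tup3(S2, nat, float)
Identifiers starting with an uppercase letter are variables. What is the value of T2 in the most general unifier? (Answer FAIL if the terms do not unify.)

tup3(tup3(float, float, float), float, list(float))

Decompose tup3/3: list(tup3(S2, C, list(C))) = list(T2),  tup3(C, string, bool) = tup3(float, string, bool),  tup3(bool, string, unit) = tup3(bool, string, unit).
Decompose list/1: tup3(S2, C, list(C)) = T2.
Bind T2 := tup3(S2, C, list(C)); no other remaining equation mentions T2.
Decompose tup3/3: C = float,  string = string,  bool = bool.
Bind C := float; substituting into the one remaining equation that mentions C gives: tup3(tup3(float, float, float), nat, float) = tup3(S2, nat, float). Substituting into the earlier binding gives T2 := tup3(S2, float, list(float)).
Delete trivial equation string = string.
Delete trivial equation bool = bool.
Delete trivial equation tup3(bool, string, unit) = tup3(bool, string, unit).
Decompose tup3/3: tup3(float, float, float) = S2,  nat = nat,  float = float.
Bind S2 := tup3(float, float, float); no other remaining equation mentions S2. Substituting into the earlier binding gives T2 := tup3(tup3(float, float, float), float, list(float)).
Delete trivial equation nat = nat.
Delete trivial equation float = float.
MGU = { T2 := tup3(tup3(float, float, float), float, list(float)), C := float, S2 := tup3(float, float, float) }, so T2 := tup3(tup3(float, float, float), float, list(float)).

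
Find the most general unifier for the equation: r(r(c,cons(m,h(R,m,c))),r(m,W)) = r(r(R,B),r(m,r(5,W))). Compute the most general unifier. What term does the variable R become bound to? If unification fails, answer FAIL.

FAIL

Decompose r/2: r(c,cons(m,h(R,m,c))) = r(R,B),  r(m,W) = r(m,r(5,W)).
Decompose r/2: c = R,  cons(m,h(R,m,c)) = B.
Bind R := c; substituting into the one remaining equation that mentions R gives: cons(m,h(c,m,c)) = B.
Bind B := cons(m,h(c,m,c)); no other remaining equation mentions B.
Decompose r/2: m = m,  W = r(5,W).
Delete trivial equation m = m.
Occurs check fails: W occurs in r(5,W); the equation W = r(5,W) has no finite solution.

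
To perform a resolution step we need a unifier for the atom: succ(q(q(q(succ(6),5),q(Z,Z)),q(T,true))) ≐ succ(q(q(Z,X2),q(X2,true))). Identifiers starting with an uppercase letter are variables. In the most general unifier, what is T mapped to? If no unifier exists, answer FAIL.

Decompose succ/1: q(q(q(succ(6),5),q(Z,Z)),q(T,true)) ≐ q(q(Z,X2),q(X2,true)).
Decompose q/2: q(q(succ(6),5),q(Z,Z)) ≐ q(Z,X2),  q(T,true) ≐ q(X2,true).
Decompose q/2: q(succ(6),5) ≐ Z,  q(Z,Z) ≐ X2.
Bind Z := q(succ(6),5); substituting into the one remaining equation that mentions Z gives: q(q(succ(6),5),q(succ(6),5)) ≐ X2.
Bind X2 := q(q(succ(6),5),q(succ(6),5)); substituting into the remaining equation gives: q(T,true) ≐ q(q(q(succ(6),5),q(succ(6),5)),true).
Decompose q/2: T ≐ q(q(succ(6),5),q(succ(6),5)),  true ≐ true.
Bind T := q(q(succ(6),5),q(succ(6),5)); no other remaining equation mentions T.
Delete trivial equation true ≐ true.
MGU = { Z := q(succ(6),5), X2 := q(q(succ(6),5),q(succ(6),5)), T := q(q(succ(6),5),q(succ(6),5)) }, so T := q(q(succ(6),5),q(succ(6),5)).

q(q(succ(6),5),q(succ(6),5))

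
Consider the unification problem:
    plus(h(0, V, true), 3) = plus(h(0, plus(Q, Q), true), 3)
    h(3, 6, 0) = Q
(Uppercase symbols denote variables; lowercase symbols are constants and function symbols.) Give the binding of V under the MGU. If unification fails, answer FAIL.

plus(h(3, 6, 0), h(3, 6, 0))

Decompose plus/2: h(0, V, true) = h(0, plus(Q, Q), true),  3 = 3.
Decompose h/3: 0 = 0,  V = plus(Q, Q),  true = true.
Delete trivial equation 0 = 0.
Bind V := plus(Q, Q); no other remaining equation mentions V.
Delete trivial equation true = true.
Delete trivial equation 3 = 3.
Bind Q := h(3, 6, 0). Substituting into the earlier binding gives V := plus(h(3, 6, 0), h(3, 6, 0)).
MGU = { V := plus(h(3, 6, 0), h(3, 6, 0)), Q := h(3, 6, 0) }, so V := plus(h(3, 6, 0), h(3, 6, 0)).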